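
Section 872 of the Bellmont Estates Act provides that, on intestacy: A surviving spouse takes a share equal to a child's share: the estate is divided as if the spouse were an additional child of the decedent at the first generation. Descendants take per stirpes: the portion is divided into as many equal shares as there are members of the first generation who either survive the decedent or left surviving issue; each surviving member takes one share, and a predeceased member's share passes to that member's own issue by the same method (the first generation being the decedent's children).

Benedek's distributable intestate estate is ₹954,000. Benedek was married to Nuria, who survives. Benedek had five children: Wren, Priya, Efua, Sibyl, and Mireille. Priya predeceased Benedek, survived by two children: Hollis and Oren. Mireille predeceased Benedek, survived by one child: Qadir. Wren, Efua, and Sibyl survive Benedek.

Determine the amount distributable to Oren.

The spouse counts as an additional share at the children's level, so there are 6 primary shares of ₹159,000. Nuria takes one such share (₹159,000).
The children's combined portion (₹795,000) is divided into 5 shares of ₹159,000: Wren, Efua, and Sibyl each take ₹159,000; Priya's ₹159,000 share passes to Priya's issue; Mireille's ₹159,000 share passes to Mireille's issue.
Priya's share (₹159,000) is divided into 2 shares of ₹79,500: Hollis and Oren each take ₹79,500.
Mireille's share (₹159,000) passes entirely to Qadir.

Oren receives ₹79,500.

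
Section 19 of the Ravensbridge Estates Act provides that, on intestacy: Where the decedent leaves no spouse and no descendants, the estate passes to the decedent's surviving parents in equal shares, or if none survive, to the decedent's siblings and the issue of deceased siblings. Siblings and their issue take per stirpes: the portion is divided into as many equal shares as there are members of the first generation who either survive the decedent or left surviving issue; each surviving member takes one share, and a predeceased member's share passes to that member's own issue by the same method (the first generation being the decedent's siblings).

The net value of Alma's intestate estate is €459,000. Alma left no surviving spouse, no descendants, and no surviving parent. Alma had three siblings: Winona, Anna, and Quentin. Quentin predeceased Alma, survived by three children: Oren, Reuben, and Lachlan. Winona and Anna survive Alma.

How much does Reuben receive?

Reuben receives €51,000.

The entire €459,000 passes to the siblings and their issue.
That amount (€459,000) is divided into 3 shares of €153,000: Winona and Anna each take €153,000; Quentin's €153,000 share passes to Quentin's issue.
Quentin's share (€153,000) is divided into 3 shares of €51,000: Oren, Reuben, and Lachlan each take €51,000.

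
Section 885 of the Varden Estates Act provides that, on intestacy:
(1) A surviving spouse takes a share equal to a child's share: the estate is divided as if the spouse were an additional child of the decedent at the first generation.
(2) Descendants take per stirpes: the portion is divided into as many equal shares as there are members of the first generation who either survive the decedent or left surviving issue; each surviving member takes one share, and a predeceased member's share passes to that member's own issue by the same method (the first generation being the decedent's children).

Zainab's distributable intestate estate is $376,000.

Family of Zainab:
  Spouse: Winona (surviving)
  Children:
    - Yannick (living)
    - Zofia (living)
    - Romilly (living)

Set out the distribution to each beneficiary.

The spouse counts as an additional share at the children's level, so there are 4 primary shares of $94,000. Winona takes one such share ($94,000).
The children's combined portion ($282,000) is divided into 3 shares of $94,000: Yannick, Zofia, and Romilly each take $94,000.

Winona: $94,000; Yannick: $94,000; Zofia: $94,000; Romilly: $94,000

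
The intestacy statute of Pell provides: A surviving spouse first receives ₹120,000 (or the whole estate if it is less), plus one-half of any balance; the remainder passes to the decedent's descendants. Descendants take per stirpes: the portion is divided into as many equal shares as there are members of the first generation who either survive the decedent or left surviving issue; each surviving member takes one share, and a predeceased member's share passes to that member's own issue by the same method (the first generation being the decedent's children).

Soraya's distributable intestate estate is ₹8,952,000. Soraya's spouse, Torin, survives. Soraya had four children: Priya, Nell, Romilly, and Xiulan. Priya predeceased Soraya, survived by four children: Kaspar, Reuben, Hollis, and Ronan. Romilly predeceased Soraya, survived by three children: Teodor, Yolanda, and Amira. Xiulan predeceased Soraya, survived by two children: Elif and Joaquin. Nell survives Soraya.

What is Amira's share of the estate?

Amira receives ₹368,000.

Torin first takes ₹120,000, leaving a balance of ₹8,832,000. Torin then takes one-half of the balance (₹4,416,000), for a total of ₹4,536,000. The remaining ₹4,416,000 passes to the descendants.
The descendants' portion (₹4,416,000) is divided into 4 shares of ₹1,104,000: Nell takes ₹1,104,000; Priya's ₹1,104,000 share passes to Priya's issue; Romilly's ₹1,104,000 share passes to Romilly's issue; Xiulan's ₹1,104,000 share passes to Xiulan's issue.
Priya's share (₹1,104,000) is divided into 4 shares of ₹276,000: Kaspar, Reuben, Hollis, and Ronan each take ₹276,000.
Romilly's share (₹1,104,000) is divided into 3 shares of ₹368,000: Teodor, Yolanda, and Amira each take ₹368,000.
Xiulan's share (₹1,104,000) is divided into 2 shares of ₹552,000: Elif and Joaquin each take ₹552,000.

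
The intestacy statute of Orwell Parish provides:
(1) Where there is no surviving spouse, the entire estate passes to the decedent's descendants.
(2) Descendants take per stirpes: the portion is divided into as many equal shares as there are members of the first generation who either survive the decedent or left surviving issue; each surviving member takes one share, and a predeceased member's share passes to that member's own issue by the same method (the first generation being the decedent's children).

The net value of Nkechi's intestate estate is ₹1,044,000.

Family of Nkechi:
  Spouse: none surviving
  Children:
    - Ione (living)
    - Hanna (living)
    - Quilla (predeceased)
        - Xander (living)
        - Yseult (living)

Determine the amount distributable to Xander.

The entire ₹1,044,000 passes to the descendants.
That amount (₹1,044,000) is divided into 3 shares of ₹348,000: Ione and Hanna each take ₹348,000; Quilla's ₹348,000 share passes to Quilla's issue.
Quilla's share (₹348,000) is divided into 2 shares of ₹174,000: Xander and Yseult each take ₹174,000.

Xander receives ₹174,000.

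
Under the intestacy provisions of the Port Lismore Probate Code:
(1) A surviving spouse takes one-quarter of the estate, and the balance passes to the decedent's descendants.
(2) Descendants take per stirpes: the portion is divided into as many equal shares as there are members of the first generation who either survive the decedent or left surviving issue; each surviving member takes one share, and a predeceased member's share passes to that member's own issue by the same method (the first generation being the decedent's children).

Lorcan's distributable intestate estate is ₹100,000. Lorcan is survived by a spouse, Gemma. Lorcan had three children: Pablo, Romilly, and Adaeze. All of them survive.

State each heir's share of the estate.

Gemma: ₹25,000; Pablo: ₹25,000; Romilly: ₹25,000; Adaeze: ₹25,000

Gemma takes one-quarter of ₹100,000 = ₹25,000. The remaining ₹75,000 passes to the descendants.
The descendants' portion (₹75,000) is divided into 3 shares of ₹25,000: Pablo, Romilly, and Adaeze each take ₹25,000.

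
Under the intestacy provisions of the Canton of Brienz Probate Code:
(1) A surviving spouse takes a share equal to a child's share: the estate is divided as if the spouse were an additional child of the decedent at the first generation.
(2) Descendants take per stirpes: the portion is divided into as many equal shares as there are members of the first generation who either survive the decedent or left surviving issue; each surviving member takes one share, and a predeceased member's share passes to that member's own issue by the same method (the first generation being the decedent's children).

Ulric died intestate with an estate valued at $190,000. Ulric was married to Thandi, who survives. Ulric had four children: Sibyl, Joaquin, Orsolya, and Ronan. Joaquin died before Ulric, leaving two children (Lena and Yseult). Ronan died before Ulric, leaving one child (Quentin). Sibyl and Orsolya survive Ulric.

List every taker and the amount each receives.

The spouse counts as an additional share at the children's level, so there are 5 primary shares of $38,000. Thandi takes one such share ($38,000).
The children's combined portion ($152,000) is divided into 4 shares of $38,000: Sibyl and Orsolya each take $38,000; Joaquin's $38,000 share passes to Joaquin's issue; Ronan's $38,000 share passes to Ronan's issue.
Joaquin's share ($38,000) is divided into 2 shares of $19,000: Lena and Yseult each take $19,000.
Ronan's share ($38,000) passes entirely to Quentin.

Thandi: $38,000; Sibyl: $38,000; Lena: $19,000; Yseult: $19,000; Orsolya: $38,000; Quentin: $38,000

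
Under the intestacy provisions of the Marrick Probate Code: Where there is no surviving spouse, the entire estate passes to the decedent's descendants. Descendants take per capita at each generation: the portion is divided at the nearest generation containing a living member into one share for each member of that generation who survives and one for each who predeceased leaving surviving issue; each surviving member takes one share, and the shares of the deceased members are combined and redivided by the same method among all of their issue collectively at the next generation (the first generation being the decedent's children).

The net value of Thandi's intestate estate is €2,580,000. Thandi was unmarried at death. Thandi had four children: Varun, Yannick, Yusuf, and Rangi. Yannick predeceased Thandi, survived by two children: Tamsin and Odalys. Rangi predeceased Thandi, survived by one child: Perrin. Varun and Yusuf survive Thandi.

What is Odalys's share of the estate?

The entire €2,580,000 passes to the descendants.
That amount (€2,580,000) is divided at the children's generation into 4 shares of €645,000. Varun and Yusuf each take €645,000. The 2 shares of the deceased (Yannick and Rangi) are combined into a pool of €1,290,000.
That pool (€1,290,000) is divided at the grandchildren's generation equally among Tamsin, Odalys, and Perrin: €430,000 each.

Odalys receives €430,000.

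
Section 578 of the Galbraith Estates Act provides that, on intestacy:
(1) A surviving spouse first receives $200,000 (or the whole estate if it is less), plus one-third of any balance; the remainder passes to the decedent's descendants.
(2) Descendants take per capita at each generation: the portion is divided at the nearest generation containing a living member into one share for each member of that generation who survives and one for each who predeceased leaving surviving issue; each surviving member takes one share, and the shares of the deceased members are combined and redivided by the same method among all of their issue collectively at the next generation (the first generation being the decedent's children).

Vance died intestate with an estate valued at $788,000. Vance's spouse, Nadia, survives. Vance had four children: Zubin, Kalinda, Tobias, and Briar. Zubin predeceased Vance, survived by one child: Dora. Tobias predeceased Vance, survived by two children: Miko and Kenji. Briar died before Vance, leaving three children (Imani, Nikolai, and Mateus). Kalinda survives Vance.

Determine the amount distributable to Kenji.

Nadia first takes $200,000, leaving a balance of $588,000. Nadia then takes one-third of the balance ($196,000), for a total of $396,000. The remaining $392,000 passes to the descendants.
The descendants' portion ($392,000) is divided at the children's generation into 4 shares of $98,000. Kalinda takes $98,000. The 3 shares of the deceased (Zubin, Tobias, and Briar) are combined into a pool of $294,000.
That pool ($294,000) is divided at the grandchildren's generation equally among Dora, Miko, Kenji, Imani, Nikolai, and Mateus: $49,000 each.

Kenji receives $49,000.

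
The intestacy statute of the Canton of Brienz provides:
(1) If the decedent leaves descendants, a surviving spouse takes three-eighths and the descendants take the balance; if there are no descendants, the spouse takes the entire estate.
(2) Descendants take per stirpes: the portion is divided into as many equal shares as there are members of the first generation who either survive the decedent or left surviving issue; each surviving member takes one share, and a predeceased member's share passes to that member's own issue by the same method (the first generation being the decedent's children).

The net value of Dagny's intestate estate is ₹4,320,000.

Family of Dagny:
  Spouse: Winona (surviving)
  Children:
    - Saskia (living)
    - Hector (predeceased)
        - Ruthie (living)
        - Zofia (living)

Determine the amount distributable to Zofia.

Winona takes three-eighths of ₹4,320,000 = ₹1,620,000. The remaining ₹2,700,000 passes to the descendants.
The descendants' portion (₹2,700,000) is divided into 2 shares of ₹1,350,000: Saskia takes ₹1,350,000; Hector's ₹1,350,000 share passes to Hector's issue.
Hector's share (₹1,350,000) is divided into 2 shares of ₹675,000: Ruthie and Zofia each take ₹675,000.

Zofia receives ₹675,000.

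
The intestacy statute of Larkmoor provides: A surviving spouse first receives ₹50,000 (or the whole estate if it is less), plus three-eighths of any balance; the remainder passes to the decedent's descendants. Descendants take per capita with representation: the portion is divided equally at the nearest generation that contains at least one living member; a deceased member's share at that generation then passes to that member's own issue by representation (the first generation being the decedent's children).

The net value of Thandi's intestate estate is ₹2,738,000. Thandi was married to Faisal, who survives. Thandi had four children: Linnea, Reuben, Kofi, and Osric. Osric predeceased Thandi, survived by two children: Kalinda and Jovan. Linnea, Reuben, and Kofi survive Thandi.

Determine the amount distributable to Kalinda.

Kalinda receives ₹210,000.

Faisal first takes ₹50,000, leaving a balance of ₹2,688,000. Faisal then takes three-eighths of the balance (₹1,008,000), for a total of ₹1,058,000. The remaining ₹1,680,000 passes to the descendants.
The descendants' portion (₹1,680,000) is divided into 4 shares of ₹420,000: Linnea, Reuben, and Kofi each take ₹420,000; Osric's ₹420,000 share passes to Osric's issue.
Osric's share (₹420,000) is divided into 2 shares of ₹210,000: Kalinda and Jovan each take ₹210,000.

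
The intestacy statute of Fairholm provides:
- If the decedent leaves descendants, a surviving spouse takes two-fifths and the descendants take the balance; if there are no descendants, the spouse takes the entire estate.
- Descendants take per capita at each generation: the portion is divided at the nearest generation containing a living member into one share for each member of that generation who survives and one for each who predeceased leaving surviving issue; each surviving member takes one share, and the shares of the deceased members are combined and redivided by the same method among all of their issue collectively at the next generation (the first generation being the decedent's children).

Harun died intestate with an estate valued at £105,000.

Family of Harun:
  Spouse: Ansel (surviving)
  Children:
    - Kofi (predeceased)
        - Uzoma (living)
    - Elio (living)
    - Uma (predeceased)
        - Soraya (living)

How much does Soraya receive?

Soraya receives £21,000.

Ansel takes two-fifths of £105,000 = £42,000. The remaining £63,000 passes to the descendants.
The descendants' portion (£63,000) is divided at the children's generation into 3 shares of £21,000. Elio takes £21,000. The 2 shares of the deceased (Kofi and Uma) are combined into a pool of £42,000.
That pool (£42,000) is divided at the grandchildren's generation equally among Uzoma and Soraya: £21,000 each.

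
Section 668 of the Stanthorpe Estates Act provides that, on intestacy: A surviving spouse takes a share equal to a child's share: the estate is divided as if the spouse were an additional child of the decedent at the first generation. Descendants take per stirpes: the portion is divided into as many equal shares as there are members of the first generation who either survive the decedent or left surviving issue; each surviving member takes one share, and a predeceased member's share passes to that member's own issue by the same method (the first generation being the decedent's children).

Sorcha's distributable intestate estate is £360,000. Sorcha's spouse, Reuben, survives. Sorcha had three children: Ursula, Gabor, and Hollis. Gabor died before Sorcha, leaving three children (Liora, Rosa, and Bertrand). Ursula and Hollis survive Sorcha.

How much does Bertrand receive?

Bertrand receives £30,000.

The spouse counts as an additional share at the children's level, so there are 4 primary shares of £90,000. Reuben takes one such share (£90,000).
The children's combined portion (£270,000) is divided into 3 shares of £90,000: Ursula and Hollis each take £90,000; Gabor's £90,000 share passes to Gabor's issue.
Gabor's share (£90,000) is divided into 3 shares of £30,000: Liora, Rosa, and Bertrand each take £30,000.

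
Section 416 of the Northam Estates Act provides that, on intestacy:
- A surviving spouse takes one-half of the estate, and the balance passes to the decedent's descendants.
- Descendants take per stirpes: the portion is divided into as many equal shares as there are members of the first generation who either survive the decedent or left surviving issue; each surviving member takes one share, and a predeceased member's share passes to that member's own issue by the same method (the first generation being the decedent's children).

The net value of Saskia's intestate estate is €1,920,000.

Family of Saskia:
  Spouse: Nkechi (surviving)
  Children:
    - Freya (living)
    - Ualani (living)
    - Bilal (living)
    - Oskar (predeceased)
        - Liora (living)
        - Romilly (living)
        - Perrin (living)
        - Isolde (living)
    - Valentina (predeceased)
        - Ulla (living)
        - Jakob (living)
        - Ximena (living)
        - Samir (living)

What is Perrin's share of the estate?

Perrin receives €48,000.

Nkechi takes one-half of €1,920,000 = €960,000. The remaining €960,000 passes to the descendants.
The descendants' portion (€960,000) is divided into 5 shares of €192,000: Freya, Ualani, and Bilal each take €192,000; Oskar's €192,000 share passes to Oskar's issue; Valentina's €192,000 share passes to Valentina's issue.
Oskar's share (€192,000) is divided into 4 shares of €48,000: Liora, Romilly, Perrin, and Isolde each take €48,000.
Valentina's share (€192,000) is divided into 4 shares of €48,000: Ulla, Jakob, Ximena, and Samir each take €48,000.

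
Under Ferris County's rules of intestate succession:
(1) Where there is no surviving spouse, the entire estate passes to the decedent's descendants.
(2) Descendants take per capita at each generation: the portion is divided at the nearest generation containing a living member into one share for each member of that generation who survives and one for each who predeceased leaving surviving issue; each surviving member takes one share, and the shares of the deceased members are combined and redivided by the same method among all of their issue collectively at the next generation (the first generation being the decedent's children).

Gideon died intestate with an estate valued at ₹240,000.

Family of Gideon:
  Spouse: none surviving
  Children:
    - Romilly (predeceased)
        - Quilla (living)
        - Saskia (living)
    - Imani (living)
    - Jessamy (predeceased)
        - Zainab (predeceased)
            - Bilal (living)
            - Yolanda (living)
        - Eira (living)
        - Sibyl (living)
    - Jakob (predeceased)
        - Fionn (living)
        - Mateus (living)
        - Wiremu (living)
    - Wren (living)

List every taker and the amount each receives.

Quilla: ₹18,000; Saskia: ₹18,000; Imani: ₹48,000; Bilal: ₹9,000; Yolanda: ₹9,000; Eira: ₹18,000; Sibyl: ₹18,000; Fionn: ₹18,000; Mateus: ₹18,000; Wiremu: ₹18,000; Wren: ₹48,000

The entire ₹240,000 passes to the descendants.
That amount (₹240,000) is divided at the children's generation into 5 shares of ₹48,000. Imani and Wren each take ₹48,000. The 3 shares of the deceased (Romilly, Jessamy, and Jakob) are combined into a pool of ₹144,000.
That pool (₹144,000) is divided at the grandchildren's generation into 8 shares of ₹18,000. Quilla, Saskia, Eira, Sibyl, Fionn, Mateus, and Wiremu each take ₹18,000. The remaining share for the deceased Zainab (₹18,000) is carried to the next generation.
That pool (₹18,000) is divided at the great-grandchildren's generation equally among Bilal and Yolanda: ₹9,000 each.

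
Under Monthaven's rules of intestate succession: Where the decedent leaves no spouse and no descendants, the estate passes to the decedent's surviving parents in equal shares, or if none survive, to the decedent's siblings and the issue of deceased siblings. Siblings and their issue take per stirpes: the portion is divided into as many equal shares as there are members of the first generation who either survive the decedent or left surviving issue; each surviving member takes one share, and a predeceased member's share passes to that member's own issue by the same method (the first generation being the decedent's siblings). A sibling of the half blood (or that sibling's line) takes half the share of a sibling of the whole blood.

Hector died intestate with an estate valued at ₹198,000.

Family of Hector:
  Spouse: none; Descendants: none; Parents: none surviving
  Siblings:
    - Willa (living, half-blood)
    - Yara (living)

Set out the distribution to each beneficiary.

Willa: ₹66,000; Yara: ₹132,000

The entire ₹198,000 passes to the siblings and their issue.
Counting each half-blood sibling's line as half a unit, there are 3/2 units in ₹198,000, so one unit is ₹132,000. Whole-blood lines (Yara) take ₹132,000 each; half-blood lines (Willa) take ₹66,000 each.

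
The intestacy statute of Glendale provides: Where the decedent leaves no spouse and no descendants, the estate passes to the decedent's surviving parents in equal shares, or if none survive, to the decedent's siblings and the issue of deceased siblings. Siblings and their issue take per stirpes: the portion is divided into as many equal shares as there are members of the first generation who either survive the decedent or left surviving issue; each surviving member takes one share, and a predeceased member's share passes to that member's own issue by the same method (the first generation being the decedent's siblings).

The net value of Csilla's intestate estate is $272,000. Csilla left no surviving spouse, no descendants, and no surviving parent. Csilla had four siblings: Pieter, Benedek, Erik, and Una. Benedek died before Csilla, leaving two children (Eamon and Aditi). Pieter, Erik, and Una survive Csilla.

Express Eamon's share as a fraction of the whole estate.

The entire $272,000 passes to the siblings and their issue.
That amount ($272,000) is divided into 4 shares of $68,000: Pieter, Erik, and Una each take $68,000; Benedek's $68,000 share passes to Benedek's issue.
Benedek's share ($68,000) is divided into 2 shares of $34,000: Eamon and Aditi each take $34,000.

Eamon receives 1/8 of the estate.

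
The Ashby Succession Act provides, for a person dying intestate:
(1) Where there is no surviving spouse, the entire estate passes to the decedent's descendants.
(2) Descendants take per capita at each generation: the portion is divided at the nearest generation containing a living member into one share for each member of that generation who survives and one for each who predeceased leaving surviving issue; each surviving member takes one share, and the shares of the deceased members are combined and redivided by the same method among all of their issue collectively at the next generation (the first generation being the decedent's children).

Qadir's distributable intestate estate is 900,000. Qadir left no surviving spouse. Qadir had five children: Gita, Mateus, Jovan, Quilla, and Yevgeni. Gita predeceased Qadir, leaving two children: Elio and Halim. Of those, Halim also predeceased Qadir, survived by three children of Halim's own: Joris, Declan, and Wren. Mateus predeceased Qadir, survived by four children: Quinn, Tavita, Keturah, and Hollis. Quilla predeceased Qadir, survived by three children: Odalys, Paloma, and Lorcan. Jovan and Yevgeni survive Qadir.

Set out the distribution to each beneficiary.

The entire 900,000 passes to the descendants.
That amount (900,000) is divided at the children's generation into 5 shares of 180,000. Jovan and Yevgeni each take 180,000. The 3 shares of the deceased (Gita, Mateus, and Quilla) are combined into a pool of 540,000.
That pool (540,000) is divided at the grandchildren's generation into 9 shares of 60,000. Elio, Quinn, Tavita, Keturah, Hollis, Odalys, Paloma, and Lorcan each take 60,000. The remaining share for the deceased Halim (60,000) is carried to the next generation.
That pool (60,000) is divided at the great-grandchildren's generation equally among Joris, Declan, and Wren: 20,000 each.

Elio: 60,000; Joris: 20,000; Declan: 20,000; Wren: 20,000; Quinn: 60,000; Tavita: 60,000; Keturah: 60,000; Hollis: 60,000; Jovan: 180,000; Odalys: 60,000; Paloma: 60,000; Lorcan: 60,000; Yevgeni: 180,000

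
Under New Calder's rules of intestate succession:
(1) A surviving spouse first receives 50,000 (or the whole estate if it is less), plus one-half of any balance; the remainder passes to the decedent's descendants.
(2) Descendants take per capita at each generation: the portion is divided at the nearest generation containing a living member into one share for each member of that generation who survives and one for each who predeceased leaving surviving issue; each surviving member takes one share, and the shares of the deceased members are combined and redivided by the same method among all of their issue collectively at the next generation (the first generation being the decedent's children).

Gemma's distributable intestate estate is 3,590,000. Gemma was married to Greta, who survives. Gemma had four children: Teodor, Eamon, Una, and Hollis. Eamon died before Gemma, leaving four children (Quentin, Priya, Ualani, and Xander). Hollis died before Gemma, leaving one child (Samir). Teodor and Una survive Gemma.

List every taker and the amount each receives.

Greta: 1,820,000; Teodor: 442,500; Quentin: 177,000; Priya: 177,000; Ualani: 177,000; Xander: 177,000; Una: 442,500; Samir: 177,000

Greta first takes 50,000, leaving a balance of 3,540,000. Greta then takes one-half of the balance (1,770,000), for a total of 1,820,000. The remaining 1,770,000 passes to the descendants.
The descendants' portion (1,770,000) is divided at the children's generation into 4 shares of 442,500. Teodor and Una each take 442,500. The 2 shares of the deceased (Eamon and Hollis) are combined into a pool of 885,000.
That pool (885,000) is divided at the grandchildren's generation equally among Quentin, Priya, Ualani, Xander, and Samir: 177,000 each.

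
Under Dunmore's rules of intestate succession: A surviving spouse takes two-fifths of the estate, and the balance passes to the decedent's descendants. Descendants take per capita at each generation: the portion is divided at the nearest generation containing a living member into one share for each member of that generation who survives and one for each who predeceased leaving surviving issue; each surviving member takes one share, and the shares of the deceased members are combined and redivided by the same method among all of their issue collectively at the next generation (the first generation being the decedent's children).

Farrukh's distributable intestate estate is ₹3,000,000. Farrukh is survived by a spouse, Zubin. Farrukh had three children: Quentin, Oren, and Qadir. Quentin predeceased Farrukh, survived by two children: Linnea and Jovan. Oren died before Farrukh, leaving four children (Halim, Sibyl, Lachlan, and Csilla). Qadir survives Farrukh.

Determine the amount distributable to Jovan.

Zubin takes two-fifths of ₹3,000,000 = ₹1,200,000. The remaining ₹1,800,000 passes to the descendants.
The descendants' portion (₹1,800,000) is divided at the children's generation into 3 shares of ₹600,000. Qadir takes ₹600,000. The 2 shares of the deceased (Quentin and Oren) are combined into a pool of ₹1,200,000.
That pool (₹1,200,000) is divided at the grandchildren's generation equally among Linnea, Jovan, Halim, Sibyl, Lachlan, and Csilla: ₹200,000 each.

Jovan receives ₹200,000.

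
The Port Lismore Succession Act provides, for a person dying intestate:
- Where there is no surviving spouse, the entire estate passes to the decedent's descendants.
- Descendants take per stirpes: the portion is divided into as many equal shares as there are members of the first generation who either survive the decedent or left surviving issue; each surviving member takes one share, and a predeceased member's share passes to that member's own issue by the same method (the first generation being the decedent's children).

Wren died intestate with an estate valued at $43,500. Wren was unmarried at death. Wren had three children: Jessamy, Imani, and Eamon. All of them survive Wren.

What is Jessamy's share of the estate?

The entire $43,500 passes to the descendants.
That amount ($43,500) is divided into 3 shares of $14,500: Jessamy, Imani, and Eamon each take $14,500.

Jessamy receives $14,500.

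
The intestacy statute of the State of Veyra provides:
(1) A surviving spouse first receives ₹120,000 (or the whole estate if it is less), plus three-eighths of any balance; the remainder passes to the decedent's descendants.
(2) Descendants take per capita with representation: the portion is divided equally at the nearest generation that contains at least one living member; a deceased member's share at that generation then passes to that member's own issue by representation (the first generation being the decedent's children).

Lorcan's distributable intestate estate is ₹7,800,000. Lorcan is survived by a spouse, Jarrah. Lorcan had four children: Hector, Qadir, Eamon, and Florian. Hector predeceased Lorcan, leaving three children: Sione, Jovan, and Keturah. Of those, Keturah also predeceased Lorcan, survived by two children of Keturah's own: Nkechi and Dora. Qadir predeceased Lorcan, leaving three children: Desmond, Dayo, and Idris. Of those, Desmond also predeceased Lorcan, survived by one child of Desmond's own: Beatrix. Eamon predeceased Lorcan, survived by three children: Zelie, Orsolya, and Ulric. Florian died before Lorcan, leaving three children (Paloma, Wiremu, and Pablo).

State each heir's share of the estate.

Jarrah first takes ₹120,000, leaving a balance of ₹7,680,000. Jarrah then takes three-eighths of the balance (₹2,880,000), for a total of ₹3,000,000. The remaining ₹4,800,000 passes to the descendants.
No child survives, so the initial division is made at the grandchildren's generation.
The descendants' portion (₹4,800,000) is divided into 12 shares of ₹400,000: Sione, Jovan, Dayo, Idris, Zelie, Orsolya, Ulric, Paloma, Wiremu, and Pablo each take ₹400,000; Keturah's ₹400,000 share passes to Keturah's issue; Desmond's ₹400,000 share passes to Desmond's issue.
Keturah's share (₹400,000) is divided into 2 shares of ₹200,000: Nkechi and Dora each take ₹200,000.
Desmond's share (₹400,000) passes entirely to Beatrix.

Jarrah: ₹3,000,000; Sione: ₹400,000; Jovan: ₹400,000; Nkechi: ₹200,000; Dora: ₹200,000; Beatrix: ₹400,000; Dayo: ₹400,000; Idris: ₹400,000; Zelie: ₹400,000; Orsolya: ₹400,000; Ulric: ₹400,000; Paloma: ₹400,000; Wiremu: ₹400,000; Pablo: ₹400,000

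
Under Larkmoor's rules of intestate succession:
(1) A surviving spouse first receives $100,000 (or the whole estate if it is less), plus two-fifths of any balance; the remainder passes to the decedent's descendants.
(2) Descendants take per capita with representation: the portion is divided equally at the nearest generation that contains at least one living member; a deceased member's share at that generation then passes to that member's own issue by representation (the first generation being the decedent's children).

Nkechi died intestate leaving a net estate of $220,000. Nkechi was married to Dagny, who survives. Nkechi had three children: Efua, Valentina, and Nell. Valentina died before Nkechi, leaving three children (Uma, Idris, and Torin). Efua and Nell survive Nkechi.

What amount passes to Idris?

Idris receives $8,000.

Dagny first takes $100,000, leaving a balance of $120,000. Dagny then takes two-fifths of the balance ($48,000), for a total of $148,000. The remaining $72,000 passes to the descendants.
The descendants' portion ($72,000) is divided into 3 shares of $24,000: Efua and Nell each take $24,000; Valentina's $24,000 share passes to Valentina's issue.
Valentina's share ($24,000) is divided into 3 shares of $8,000: Uma, Idris, and Torin each take $8,000.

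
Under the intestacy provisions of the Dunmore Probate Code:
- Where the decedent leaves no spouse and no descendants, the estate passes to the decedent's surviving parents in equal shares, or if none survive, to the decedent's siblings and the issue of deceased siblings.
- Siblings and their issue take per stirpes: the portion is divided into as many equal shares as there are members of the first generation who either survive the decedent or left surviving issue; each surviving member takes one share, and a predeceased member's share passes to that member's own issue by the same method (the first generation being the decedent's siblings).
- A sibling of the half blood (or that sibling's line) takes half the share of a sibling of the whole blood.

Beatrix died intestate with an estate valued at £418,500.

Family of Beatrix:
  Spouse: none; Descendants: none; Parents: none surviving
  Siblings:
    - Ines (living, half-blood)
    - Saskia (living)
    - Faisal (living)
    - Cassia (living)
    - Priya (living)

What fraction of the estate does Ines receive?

Ines receives 1/9 of the estate.

The entire £418,500 passes to the siblings and their issue.
Counting each half-blood sibling's line as half a unit, there are 9/2 units in £418,500, so one unit is £93,000. Whole-blood lines (Saskia, Faisal, Cassia, and Priya) take £93,000 each; half-blood lines (Ines) take £46,500 each.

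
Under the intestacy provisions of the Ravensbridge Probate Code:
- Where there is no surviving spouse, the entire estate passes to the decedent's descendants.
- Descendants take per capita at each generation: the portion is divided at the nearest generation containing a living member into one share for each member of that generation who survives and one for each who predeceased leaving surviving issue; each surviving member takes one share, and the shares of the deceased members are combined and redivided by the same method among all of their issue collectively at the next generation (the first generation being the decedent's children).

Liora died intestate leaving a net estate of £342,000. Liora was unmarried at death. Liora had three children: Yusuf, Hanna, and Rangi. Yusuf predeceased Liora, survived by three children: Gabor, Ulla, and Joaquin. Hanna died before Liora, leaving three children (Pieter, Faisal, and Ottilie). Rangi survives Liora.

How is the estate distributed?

The entire £342,000 passes to the descendants.
That amount (£342,000) is divided at the children's generation into 3 shares of £114,000. Rangi takes £114,000. The 2 shares of the deceased (Yusuf and Hanna) are combined into a pool of £228,000.
That pool (£228,000) is divided at the grandchildren's generation equally among Gabor, Ulla, Joaquin, Pieter, Faisal, and Ottilie: £38,000 each.

Gabor: £38,000; Ulla: £38,000; Joaquin: £38,000; Pieter: £38,000; Faisal: £38,000; Ottilie: £38,000; Rangi: £114,000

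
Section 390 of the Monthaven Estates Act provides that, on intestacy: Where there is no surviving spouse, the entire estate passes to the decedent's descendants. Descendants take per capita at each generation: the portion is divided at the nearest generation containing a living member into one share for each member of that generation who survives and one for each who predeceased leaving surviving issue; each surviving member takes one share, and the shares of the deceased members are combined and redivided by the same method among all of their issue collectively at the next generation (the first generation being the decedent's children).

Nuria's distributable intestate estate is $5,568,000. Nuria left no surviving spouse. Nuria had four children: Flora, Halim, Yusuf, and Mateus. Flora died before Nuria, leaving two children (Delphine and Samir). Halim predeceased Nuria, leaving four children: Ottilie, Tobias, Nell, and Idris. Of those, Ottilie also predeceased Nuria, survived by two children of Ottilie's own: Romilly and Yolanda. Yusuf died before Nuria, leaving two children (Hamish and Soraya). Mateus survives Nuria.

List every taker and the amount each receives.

Delphine: $522,000; Samir: $522,000; Romilly: $261,000; Yolanda: $261,000; Tobias: $522,000; Nell: $522,000; Idris: $522,000; Hamish: $522,000; Soraya: $522,000; Mateus: $1,392,000

The entire $5,568,000 passes to the descendants.
That amount ($5,568,000) is divided at the children's generation into 4 shares of $1,392,000. Mateus takes $1,392,000. The 3 shares of the deceased (Flora, Halim, and Yusuf) are combined into a pool of $4,176,000.
That pool ($4,176,000) is divided at the grandchildren's generation into 8 shares of $522,000. Delphine, Samir, Tobias, Nell, Idris, Hamish, and Soraya each take $522,000. The remaining share for the deceased Ottilie ($522,000) is carried to the next generation.
That pool ($522,000) is divided at the great-grandchildren's generation equally among Romilly and Yolanda: $261,000 each.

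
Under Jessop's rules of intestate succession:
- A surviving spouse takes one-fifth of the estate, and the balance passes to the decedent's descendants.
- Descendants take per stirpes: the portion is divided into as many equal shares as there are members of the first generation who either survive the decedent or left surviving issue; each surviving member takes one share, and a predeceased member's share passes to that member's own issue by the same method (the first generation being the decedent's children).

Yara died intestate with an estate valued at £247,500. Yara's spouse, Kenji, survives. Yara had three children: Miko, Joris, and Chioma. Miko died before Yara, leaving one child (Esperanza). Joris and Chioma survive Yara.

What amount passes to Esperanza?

Kenji takes one-fifth of £247,500 = £49,500. The remaining £198,000 passes to the descendants.
The descendants' portion (£198,000) is divided into 3 shares of £66,000: Joris and Chioma each take £66,000; Miko's £66,000 share passes to Miko's issue.
Miko's share (£66,000) passes entirely to Esperanza.

Esperanza receives £66,000.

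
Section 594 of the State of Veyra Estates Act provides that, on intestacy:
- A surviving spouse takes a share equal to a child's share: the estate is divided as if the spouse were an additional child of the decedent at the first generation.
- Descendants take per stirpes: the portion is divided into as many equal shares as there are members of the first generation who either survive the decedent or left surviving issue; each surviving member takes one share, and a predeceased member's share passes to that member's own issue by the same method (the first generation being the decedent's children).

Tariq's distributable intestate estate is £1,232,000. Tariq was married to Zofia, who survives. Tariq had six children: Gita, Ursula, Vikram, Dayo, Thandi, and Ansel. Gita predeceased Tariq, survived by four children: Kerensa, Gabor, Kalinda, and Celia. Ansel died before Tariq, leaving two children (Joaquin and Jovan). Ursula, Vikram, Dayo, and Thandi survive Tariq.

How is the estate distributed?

The spouse counts as an additional share at the children's level, so there are 7 primary shares of £176,000. Zofia takes one such share (£176,000).
The children's combined portion (£1,056,000) is divided into 6 shares of £176,000: Ursula, Vikram, Dayo, and Thandi each take £176,000; Gita's £176,000 share passes to Gita's issue; Ansel's £176,000 share passes to Ansel's issue.
Gita's share (£176,000) is divided into 4 shares of £44,000: Kerensa, Gabor, Kalinda, and Celia each take £44,000.
Ansel's share (£176,000) is divided into 2 shares of £88,000: Joaquin and Jovan each take £88,000.

Zofia: £176,000; Kerensa: £44,000; Gabor: £44,000; Kalinda: £44,000; Celia: £44,000; Ursula: £176,000; Vikram: £176,000; Dayo: £176,000; Thandi: £176,000; Joaquin: £88,000; Jovan: £88,000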